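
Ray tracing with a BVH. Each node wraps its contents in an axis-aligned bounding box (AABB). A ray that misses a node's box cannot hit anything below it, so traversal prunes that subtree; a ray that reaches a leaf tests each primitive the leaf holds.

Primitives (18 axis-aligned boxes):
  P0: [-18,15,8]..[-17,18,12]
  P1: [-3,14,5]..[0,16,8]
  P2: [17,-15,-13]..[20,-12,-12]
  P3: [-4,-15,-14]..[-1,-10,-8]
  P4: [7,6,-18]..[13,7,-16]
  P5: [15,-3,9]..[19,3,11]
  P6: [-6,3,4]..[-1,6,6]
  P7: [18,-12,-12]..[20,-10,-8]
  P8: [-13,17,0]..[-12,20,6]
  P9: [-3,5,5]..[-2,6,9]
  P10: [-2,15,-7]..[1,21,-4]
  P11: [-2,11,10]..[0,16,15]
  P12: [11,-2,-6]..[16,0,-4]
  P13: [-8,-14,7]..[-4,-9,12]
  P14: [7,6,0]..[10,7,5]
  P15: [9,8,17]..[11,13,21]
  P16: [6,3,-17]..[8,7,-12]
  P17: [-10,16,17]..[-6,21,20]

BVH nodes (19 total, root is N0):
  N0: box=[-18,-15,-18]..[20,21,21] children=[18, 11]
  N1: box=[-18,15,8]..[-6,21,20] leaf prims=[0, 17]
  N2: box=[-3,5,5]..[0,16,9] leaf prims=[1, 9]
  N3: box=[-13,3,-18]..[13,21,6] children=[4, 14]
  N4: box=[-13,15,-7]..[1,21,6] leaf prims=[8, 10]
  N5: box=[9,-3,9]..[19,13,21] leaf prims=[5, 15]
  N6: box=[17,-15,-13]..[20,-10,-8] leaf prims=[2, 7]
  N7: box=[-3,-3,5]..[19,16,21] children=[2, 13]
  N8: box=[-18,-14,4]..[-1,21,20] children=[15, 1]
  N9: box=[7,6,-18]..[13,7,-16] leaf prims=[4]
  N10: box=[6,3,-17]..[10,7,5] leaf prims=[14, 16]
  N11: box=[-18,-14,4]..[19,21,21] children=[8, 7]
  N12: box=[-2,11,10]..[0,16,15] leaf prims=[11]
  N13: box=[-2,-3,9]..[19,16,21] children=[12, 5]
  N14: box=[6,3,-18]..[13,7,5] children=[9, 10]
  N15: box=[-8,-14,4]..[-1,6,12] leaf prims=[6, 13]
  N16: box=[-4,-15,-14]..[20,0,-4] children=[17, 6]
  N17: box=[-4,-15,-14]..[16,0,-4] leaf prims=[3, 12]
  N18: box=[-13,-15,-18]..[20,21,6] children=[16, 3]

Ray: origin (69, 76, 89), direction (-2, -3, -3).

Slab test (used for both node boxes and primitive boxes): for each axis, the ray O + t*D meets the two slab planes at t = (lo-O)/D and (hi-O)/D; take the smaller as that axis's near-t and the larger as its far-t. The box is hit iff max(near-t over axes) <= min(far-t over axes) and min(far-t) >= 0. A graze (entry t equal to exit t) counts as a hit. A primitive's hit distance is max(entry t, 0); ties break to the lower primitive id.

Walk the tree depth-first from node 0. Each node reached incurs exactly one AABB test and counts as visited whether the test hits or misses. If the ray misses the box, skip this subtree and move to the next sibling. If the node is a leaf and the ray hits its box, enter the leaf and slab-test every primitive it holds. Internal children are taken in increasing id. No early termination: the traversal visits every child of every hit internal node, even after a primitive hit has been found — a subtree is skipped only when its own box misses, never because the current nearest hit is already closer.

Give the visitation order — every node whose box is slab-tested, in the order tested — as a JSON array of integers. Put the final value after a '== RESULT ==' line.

Traverse from the root:
N0 x:[49/2,87/2] y:[55/3,91/3] z:[68/3,107/3] -> hit [49/2,91/3], descend [11, 18]
  N11 x:[25,87/2] y:[55/3,30] z:[68/3,85/3] -> hit [25,85/3], descend [7, 8]
    N7 x:[25,36] y:[20,79/3] z:[68/3,28] -> hit [25,79/3], descend [2, 13]
      N2 x:[69/2,36] y:[20,71/3] z:[80/3,28] -> miss, prune
      N13 x:[25,71/2] y:[20,79/3] z:[68/3,80/3] -> hit [25,79/3], descend [5, 12]
        N5 x:[25,30] y:[21,79/3] z:[68/3,80/3] -> hit [25,79/3] leaf, test {P5@t=26, P15(miss)}
        N12 x:[69/2,71/2] y:[20,65/3] z:[74/3,79/3] -> miss, prune
    N8 x:[35,87/2] y:[55/3,30] z:[23,85/3] -> miss, prune
  N18 x:[49/2,41] y:[55/3,91/3] z:[83/3,107/3] -> hit [83/3,91/3], descend [3, 16]
    N3 x:[28,41] y:[55/3,73/3] z:[83/3,107/3] -> miss, prune
    N16 x:[49/2,73/2] y:[76/3,91/3] z:[31,103/3] -> miss, prune

11 AABB tests over nodes [0, 11, 7, 2, 13, 5, 12, 8, 18, 3, 16]; 1 leaf entered; closest P5.

== RESULT ==
[0, 11, 7, 2, 13, 5, 12, 8, 18, 3, 16]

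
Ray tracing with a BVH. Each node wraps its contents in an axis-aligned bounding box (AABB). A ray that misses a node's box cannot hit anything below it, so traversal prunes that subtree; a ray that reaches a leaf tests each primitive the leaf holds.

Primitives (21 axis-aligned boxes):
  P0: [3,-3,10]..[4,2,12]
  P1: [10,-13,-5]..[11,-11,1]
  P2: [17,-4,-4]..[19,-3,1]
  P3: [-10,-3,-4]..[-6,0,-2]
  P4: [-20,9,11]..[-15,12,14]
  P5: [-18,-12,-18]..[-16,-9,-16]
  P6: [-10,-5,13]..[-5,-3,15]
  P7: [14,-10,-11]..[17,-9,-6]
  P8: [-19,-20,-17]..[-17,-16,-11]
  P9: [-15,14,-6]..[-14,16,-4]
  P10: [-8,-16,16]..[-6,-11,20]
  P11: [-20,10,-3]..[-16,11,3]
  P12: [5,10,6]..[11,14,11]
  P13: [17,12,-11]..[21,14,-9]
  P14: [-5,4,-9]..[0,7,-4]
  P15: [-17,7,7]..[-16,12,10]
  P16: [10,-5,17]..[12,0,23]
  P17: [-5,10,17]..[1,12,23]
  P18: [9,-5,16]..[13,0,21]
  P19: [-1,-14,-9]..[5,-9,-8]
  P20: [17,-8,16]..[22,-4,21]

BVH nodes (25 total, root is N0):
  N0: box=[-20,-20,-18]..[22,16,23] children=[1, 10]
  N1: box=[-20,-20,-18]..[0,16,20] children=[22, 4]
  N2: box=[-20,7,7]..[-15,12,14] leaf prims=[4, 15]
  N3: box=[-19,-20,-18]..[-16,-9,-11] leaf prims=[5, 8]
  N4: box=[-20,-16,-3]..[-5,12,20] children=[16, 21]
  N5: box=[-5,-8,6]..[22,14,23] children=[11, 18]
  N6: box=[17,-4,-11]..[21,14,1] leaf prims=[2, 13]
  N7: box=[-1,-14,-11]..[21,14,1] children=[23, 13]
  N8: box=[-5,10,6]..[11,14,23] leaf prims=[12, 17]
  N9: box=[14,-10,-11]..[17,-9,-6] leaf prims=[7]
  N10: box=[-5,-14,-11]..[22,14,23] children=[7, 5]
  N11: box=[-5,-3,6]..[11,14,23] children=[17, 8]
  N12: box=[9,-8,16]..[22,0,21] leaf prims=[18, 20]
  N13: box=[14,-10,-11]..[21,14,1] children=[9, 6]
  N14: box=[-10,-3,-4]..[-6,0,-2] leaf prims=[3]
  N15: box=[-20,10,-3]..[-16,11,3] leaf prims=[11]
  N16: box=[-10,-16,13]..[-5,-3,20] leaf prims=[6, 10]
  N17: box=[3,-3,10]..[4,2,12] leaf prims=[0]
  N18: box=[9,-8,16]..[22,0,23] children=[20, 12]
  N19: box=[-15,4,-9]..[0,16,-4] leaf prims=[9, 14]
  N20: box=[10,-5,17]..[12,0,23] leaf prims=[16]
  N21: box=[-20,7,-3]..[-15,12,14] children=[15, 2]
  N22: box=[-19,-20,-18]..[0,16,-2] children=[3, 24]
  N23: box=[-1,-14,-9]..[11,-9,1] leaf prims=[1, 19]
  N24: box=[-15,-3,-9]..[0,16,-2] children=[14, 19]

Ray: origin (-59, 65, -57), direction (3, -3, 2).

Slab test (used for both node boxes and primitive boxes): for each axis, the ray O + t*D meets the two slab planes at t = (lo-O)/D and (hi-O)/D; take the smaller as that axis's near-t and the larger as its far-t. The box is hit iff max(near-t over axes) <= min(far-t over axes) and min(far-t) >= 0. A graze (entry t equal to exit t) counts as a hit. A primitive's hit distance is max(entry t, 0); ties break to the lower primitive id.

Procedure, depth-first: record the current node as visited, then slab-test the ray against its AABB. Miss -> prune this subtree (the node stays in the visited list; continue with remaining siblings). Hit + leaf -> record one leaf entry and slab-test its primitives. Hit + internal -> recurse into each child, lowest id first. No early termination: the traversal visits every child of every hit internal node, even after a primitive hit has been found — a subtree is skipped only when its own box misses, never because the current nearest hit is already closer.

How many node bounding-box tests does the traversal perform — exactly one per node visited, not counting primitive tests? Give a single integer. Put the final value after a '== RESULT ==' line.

Walk:
N0 x:[13,27] y:[49/3,85/3] z:[39/2,40] -> hit [39/2,27], descend [1, 10]
  N1 x:[13,59/3] y:[49/3,85/3] z:[39/2,77/2] -> hit [39/2,59/3], descend [4, 22]
    N4 x:[13,18] y:[53/3,27] z:[27,77/2] -> miss, prune
    N22 x:[40/3,59/3] y:[49/3,85/3] z:[39/2,55/2] -> hit [39/2,59/3], descend [3, 24]
      N3 x:[40/3,43/3] y:[74/3,85/3] z:[39/2,23] -> miss, prune
      N24 x:[44/3,59/3] y:[49/3,68/3] z:[24,55/2] -> miss, prune
  N10 x:[18,27] y:[17,79/3] z:[23,40] -> hit [23,79/3], descend [5, 7]
    N5 x:[18,27] y:[17,73/3] z:[63/2,40] -> miss, prune
    N7 x:[58/3,80/3] y:[17,79/3] z:[23,29] -> hit [23,79/3], descend [13, 23]
      N13 x:[73/3,80/3] y:[17,25] z:[23,29] -> hit [73/3,25], descend [6, 9]
        N6 x:[76/3,80/3] y:[17,23] z:[23,29] -> miss, prune
        N9 x:[73/3,76/3] y:[74/3,25] z:[23,51/2] -> hit [74/3,25] leaf, test {P7@t=74/3}
      N23 x:[58/3,70/3] y:[74/3,79/3] z:[24,29] -> miss, prune

13 AABB tests over nodes [0, 1, 4, 22, 3, 24, 10, 5, 7, 13, 6, 9, 23]; 1 leaf entered; closest P7.

== RESULT ==
13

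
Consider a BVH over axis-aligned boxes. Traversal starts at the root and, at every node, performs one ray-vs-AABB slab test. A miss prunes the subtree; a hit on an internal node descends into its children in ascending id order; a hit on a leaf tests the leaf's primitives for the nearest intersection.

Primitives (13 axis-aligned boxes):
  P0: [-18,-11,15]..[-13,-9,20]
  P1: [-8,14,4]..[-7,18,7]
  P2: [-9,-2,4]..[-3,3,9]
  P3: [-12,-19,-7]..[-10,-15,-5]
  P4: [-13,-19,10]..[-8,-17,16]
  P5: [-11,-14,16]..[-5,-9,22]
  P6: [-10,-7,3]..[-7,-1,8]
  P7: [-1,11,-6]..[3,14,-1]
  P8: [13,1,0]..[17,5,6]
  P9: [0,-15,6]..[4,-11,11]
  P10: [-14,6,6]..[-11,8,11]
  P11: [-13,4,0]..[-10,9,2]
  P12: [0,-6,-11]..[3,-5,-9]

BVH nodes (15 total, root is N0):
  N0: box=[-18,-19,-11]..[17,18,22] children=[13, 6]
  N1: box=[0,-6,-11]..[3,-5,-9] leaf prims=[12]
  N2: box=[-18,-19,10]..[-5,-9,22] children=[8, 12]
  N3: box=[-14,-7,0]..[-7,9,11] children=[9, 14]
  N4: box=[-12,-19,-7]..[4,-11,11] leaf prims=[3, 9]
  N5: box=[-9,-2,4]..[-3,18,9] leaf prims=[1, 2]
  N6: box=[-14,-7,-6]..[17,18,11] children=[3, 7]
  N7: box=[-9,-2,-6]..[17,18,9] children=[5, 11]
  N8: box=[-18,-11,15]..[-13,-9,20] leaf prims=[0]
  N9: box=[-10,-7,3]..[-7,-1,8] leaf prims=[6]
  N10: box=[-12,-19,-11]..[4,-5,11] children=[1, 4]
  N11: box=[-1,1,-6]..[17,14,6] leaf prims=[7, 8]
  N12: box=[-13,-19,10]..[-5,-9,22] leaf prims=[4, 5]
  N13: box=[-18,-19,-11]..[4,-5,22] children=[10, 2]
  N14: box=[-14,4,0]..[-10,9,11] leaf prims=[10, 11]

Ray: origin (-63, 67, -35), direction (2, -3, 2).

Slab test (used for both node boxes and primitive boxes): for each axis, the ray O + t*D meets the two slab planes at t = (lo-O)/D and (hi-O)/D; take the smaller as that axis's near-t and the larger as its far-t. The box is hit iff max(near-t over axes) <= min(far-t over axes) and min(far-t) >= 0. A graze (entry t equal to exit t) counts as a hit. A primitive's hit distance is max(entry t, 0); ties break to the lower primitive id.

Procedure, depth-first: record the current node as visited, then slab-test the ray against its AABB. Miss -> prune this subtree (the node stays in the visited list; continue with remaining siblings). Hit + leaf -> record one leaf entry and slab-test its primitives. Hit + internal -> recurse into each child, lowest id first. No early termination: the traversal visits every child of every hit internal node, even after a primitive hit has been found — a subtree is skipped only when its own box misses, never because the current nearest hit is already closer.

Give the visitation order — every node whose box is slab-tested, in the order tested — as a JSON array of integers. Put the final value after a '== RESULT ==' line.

Traverse from the root:
N0 x:[45/2,40] y:[49/3,86/3] z:[12,57/2] -> hit [45/2,57/2], descend [6, 13]
  N6 x:[49/2,40] y:[49/3,74/3] z:[29/2,23] -> miss, prune
  N13 x:[45/2,67/2] y:[24,86/3] z:[12,57/2] -> hit [24,57/2], descend [2, 10]
    N2 x:[45/2,29] y:[76/3,86/3] z:[45/2,57/2] -> hit [76/3,57/2], descend [8, 12]
      N8 x:[45/2,25] y:[76/3,26] z:[25,55/2] -> miss, prune
      N12 x:[25,29] y:[76/3,86/3] z:[45/2,57/2] -> hit [76/3,57/2] leaf, test {P4(miss), P5@t=26}
    N10 x:[51/2,67/2] y:[24,86/3] z:[12,23] -> miss, prune

7 AABB tests over nodes [0, 6, 13, 2, 8, 12, 10]; 1 leaf entered; closest P5.

== RESULT ==
[0, 6, 13, 2, 8, 12, 10]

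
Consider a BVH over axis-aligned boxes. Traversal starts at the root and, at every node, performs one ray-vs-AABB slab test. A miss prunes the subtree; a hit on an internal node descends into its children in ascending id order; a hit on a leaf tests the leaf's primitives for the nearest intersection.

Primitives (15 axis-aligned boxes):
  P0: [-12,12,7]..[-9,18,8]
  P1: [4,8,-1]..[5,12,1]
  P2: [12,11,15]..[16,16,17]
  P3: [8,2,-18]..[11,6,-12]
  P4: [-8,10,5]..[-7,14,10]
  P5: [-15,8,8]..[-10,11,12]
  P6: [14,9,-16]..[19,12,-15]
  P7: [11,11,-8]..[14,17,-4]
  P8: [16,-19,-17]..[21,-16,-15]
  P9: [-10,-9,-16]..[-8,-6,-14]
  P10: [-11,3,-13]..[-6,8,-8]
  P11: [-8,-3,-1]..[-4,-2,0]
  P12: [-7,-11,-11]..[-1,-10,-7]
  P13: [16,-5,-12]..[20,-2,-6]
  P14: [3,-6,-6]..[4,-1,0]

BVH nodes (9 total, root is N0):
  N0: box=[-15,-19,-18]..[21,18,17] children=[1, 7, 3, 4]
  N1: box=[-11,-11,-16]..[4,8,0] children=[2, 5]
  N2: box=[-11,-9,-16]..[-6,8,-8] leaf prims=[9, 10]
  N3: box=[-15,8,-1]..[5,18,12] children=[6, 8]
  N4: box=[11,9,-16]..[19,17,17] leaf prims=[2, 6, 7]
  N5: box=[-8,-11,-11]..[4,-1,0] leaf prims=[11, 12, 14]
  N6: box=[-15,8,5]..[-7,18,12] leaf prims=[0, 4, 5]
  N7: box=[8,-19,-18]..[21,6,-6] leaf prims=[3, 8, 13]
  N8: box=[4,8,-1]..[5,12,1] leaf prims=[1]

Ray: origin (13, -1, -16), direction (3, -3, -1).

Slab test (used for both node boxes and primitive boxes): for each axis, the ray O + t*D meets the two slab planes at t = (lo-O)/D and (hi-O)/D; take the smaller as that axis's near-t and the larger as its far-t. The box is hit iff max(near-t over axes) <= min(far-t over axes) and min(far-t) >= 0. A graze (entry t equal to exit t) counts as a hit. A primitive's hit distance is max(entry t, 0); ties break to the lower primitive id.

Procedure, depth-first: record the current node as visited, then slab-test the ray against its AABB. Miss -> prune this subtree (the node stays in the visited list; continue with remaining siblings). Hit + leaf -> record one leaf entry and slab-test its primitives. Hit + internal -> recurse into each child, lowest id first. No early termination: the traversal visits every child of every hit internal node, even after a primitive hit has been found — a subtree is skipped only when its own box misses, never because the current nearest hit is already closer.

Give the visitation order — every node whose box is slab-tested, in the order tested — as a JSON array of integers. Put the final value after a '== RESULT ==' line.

Trace the traversal:
N0 x:[-28/3,8/3] y:[-19/3,6] z:[-33,2] -> hit [-19/3,2], descend [1, 3, 4, 7]
  N1 x:[-8,-3] y:[-3,10/3] z:[-16,0] -> miss, prune
  N3 x:[-28/3,-8/3] y:[-19/3,-3] z:[-28,-15] -> miss, prune
  N4 x:[-2/3,2] y:[-6,-10/3] z:[-33,0] -> miss, prune
  N7 x:[-5/3,8/3] y:[-7/3,6] z:[-10,2] -> hit [-5/3,2] leaf, test {P3(miss), P8(miss), P13(miss)}

Visited [0, 1, 3, 4, 7]. Tests: 5 box, 1 leaf. Nearest: miss.

== RESULT ==
[0, 1, 3, 4, 7]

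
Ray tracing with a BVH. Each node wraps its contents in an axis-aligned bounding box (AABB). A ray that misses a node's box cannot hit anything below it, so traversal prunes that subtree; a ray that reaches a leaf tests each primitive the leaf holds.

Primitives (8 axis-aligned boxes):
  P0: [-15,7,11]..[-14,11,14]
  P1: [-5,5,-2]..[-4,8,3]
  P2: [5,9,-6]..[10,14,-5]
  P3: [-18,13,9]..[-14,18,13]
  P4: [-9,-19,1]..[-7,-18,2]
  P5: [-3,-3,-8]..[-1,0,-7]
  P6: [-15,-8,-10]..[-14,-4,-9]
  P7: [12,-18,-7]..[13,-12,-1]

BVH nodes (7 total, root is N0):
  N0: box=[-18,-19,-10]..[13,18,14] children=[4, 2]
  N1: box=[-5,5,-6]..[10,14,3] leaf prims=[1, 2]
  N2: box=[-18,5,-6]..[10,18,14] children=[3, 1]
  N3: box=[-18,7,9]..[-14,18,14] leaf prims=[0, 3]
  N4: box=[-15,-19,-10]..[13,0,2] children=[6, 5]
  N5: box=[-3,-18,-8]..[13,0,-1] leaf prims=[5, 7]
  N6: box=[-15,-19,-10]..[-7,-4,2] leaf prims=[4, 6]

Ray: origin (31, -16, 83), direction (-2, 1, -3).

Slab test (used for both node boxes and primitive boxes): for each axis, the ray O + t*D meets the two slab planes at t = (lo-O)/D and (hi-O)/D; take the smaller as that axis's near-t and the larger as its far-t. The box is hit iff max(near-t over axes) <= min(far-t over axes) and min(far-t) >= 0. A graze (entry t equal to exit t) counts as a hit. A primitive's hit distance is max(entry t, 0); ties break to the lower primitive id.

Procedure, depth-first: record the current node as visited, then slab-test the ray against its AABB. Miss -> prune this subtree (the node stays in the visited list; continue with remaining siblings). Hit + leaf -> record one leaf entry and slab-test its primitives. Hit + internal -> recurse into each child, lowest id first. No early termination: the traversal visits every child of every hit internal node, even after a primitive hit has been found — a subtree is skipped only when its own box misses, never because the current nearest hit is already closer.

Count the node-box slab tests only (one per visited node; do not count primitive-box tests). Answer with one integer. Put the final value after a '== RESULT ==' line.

Traverse from the root:
N0 x:[9,49/2] y:[-3,34] z:[23,31] -> hit [23,49/2], descend [2, 4]
  N2 x:[21/2,49/2] y:[21,34] z:[23,89/3] -> hit [23,49/2], descend [1, 3]
    N1 x:[21/2,18] y:[21,30] z:[80/3,89/3] -> miss, prune
    N3 x:[45/2,49/2] y:[23,34] z:[23,74/3] -> hit [23,49/2] leaf, test {P0@t=23, P3(miss)}
  N4 x:[9,23] y:[-3,16] z:[27,31] -> miss, prune

Visited [0, 2, 1, 3, 4]. Tests: 5 box, 1 leaf. Nearest: P0.

== RESULT ==
5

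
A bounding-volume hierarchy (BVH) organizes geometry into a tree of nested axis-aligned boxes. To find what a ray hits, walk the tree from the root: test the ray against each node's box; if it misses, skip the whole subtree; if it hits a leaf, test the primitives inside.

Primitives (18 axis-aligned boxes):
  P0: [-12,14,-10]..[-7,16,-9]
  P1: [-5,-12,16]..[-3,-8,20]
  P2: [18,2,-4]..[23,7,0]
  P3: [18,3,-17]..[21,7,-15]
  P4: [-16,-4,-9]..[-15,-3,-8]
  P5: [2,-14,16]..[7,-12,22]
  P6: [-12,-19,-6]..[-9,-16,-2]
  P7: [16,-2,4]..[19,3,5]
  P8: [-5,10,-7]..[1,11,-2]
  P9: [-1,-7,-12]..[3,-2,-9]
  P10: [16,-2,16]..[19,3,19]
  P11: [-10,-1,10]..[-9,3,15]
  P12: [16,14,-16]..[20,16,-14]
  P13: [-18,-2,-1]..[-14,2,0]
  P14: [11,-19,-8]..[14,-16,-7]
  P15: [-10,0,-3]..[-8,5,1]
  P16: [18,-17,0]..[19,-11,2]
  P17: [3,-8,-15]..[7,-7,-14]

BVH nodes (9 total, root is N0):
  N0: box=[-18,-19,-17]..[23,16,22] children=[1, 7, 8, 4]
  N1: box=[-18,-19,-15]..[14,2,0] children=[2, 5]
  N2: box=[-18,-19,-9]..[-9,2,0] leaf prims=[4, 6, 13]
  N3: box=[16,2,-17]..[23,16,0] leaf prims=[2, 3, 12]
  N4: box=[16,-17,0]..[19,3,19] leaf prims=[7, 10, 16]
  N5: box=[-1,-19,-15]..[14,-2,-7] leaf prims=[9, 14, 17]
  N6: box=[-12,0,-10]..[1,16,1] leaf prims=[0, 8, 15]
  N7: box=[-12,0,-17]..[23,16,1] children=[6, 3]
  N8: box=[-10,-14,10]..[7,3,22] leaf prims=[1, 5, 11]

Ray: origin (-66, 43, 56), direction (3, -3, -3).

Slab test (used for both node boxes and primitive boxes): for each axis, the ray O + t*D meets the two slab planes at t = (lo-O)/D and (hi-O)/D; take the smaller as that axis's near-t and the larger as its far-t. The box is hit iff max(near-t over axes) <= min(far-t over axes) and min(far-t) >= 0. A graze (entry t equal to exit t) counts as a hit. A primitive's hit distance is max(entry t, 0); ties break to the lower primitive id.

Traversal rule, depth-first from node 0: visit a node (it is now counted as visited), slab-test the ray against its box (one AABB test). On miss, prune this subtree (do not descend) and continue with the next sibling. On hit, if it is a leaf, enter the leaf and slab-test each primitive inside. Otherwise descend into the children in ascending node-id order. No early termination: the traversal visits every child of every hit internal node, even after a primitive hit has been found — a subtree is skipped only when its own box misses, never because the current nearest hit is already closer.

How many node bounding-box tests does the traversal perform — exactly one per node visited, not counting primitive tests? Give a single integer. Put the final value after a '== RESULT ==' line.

Walk:
N0 x:[16,89/3] y:[9,62/3] z:[34/3,73/3] -> hit [16,62/3], descend [1, 4, 7, 8]
  N1 x:[16,80/3] y:[41/3,62/3] z:[56/3,71/3] -> hit [56/3,62/3], descend [2, 5]
    N2 x:[16,19] y:[41/3,62/3] z:[56/3,65/3] -> hit [56/3,19] leaf, test {P4(miss), P6(miss), P13(miss)}
    N5 x:[65/3,80/3] y:[15,62/3] z:[21,71/3] -> miss, prune
  N4 x:[82/3,85/3] y:[40/3,20] z:[37/3,56/3] -> miss, prune
  N7 x:[18,89/3] y:[9,43/3] z:[55/3,73/3] -> miss, prune
  N8 x:[56/3,73/3] y:[40/3,19] z:[34/3,46/3] -> miss, prune

order=[0, 1, 2, 5, 4, 7, 8]  |boxes|=7  |leaves|=1  hit=miss

== RESULT ==
7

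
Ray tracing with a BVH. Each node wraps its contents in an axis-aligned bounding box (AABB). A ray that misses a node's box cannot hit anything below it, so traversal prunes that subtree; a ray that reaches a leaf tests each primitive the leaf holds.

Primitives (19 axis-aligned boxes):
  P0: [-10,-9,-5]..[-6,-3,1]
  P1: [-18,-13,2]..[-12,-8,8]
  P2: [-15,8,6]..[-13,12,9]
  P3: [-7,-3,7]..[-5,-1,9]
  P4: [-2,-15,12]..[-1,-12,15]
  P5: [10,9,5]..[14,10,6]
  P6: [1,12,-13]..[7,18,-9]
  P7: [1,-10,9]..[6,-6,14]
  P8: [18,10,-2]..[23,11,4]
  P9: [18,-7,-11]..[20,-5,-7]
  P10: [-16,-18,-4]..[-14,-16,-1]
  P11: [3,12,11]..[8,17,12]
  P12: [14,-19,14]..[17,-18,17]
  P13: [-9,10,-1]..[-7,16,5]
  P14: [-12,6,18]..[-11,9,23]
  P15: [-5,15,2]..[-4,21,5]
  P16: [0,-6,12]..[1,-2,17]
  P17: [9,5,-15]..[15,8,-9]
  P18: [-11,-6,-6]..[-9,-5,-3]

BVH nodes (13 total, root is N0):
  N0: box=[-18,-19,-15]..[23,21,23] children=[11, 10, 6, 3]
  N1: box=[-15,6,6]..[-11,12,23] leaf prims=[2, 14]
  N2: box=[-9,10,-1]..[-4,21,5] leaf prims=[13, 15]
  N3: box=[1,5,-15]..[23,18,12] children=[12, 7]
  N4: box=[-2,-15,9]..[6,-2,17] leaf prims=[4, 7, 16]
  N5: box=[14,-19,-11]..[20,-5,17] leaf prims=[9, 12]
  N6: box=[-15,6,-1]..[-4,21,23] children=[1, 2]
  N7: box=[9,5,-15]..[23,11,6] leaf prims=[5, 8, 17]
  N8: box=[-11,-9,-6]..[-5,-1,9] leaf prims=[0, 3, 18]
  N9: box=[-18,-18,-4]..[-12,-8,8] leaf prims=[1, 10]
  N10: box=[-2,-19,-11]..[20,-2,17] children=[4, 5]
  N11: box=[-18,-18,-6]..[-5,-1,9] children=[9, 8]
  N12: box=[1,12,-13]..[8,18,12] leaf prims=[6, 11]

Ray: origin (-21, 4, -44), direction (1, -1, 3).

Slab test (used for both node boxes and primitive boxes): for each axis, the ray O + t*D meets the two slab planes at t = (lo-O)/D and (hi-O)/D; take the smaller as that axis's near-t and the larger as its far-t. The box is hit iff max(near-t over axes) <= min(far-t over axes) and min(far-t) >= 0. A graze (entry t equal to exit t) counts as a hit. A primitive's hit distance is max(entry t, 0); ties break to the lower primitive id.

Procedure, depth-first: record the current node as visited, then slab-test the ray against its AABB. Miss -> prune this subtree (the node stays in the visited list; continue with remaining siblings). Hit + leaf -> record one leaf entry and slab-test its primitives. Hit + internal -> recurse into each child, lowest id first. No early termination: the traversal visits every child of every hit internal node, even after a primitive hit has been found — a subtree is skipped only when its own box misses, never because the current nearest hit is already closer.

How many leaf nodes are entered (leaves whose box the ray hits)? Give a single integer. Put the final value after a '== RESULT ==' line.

Traverse from the root:
N0 x:[3,44] y:[-17,23] z:[29/3,67/3] -> hit [29/3,67/3], descend [3, 6, 10, 11]
  N3 x:[22,44] y:[-14,-1] z:[29/3,56/3] -> miss, prune
  N6 x:[6,17] y:[-17,-2] z:[43/3,67/3] -> miss, prune
  N10 x:[19,41] y:[6,23] z:[11,61/3] -> hit [19,61/3], descend [4, 5]
    N4 x:[19,27] y:[6,19] z:[53/3,61/3] -> hit [19,19] leaf, test {P4@t=19, P7(miss), P16(miss)}
    N5 x:[35,41] y:[9,23] z:[11,61/3] -> miss, prune
  N11 x:[3,16] y:[5,22] z:[38/3,53/3] -> hit [38/3,16], descend [8, 9]
    N8 x:[10,16] y:[5,13] z:[38/3,53/3] -> hit [38/3,13] leaf, test {P0@t=13, P3(miss), P18(miss)}
    N9 x:[3,9] y:[12,22] z:[40/3,52/3] -> miss, prune

Visited [0, 3, 6, 10, 4, 5, 11, 8, 9]. Tests: 9 box, 2 leaf. Nearest: P0.

== RESULT ==
2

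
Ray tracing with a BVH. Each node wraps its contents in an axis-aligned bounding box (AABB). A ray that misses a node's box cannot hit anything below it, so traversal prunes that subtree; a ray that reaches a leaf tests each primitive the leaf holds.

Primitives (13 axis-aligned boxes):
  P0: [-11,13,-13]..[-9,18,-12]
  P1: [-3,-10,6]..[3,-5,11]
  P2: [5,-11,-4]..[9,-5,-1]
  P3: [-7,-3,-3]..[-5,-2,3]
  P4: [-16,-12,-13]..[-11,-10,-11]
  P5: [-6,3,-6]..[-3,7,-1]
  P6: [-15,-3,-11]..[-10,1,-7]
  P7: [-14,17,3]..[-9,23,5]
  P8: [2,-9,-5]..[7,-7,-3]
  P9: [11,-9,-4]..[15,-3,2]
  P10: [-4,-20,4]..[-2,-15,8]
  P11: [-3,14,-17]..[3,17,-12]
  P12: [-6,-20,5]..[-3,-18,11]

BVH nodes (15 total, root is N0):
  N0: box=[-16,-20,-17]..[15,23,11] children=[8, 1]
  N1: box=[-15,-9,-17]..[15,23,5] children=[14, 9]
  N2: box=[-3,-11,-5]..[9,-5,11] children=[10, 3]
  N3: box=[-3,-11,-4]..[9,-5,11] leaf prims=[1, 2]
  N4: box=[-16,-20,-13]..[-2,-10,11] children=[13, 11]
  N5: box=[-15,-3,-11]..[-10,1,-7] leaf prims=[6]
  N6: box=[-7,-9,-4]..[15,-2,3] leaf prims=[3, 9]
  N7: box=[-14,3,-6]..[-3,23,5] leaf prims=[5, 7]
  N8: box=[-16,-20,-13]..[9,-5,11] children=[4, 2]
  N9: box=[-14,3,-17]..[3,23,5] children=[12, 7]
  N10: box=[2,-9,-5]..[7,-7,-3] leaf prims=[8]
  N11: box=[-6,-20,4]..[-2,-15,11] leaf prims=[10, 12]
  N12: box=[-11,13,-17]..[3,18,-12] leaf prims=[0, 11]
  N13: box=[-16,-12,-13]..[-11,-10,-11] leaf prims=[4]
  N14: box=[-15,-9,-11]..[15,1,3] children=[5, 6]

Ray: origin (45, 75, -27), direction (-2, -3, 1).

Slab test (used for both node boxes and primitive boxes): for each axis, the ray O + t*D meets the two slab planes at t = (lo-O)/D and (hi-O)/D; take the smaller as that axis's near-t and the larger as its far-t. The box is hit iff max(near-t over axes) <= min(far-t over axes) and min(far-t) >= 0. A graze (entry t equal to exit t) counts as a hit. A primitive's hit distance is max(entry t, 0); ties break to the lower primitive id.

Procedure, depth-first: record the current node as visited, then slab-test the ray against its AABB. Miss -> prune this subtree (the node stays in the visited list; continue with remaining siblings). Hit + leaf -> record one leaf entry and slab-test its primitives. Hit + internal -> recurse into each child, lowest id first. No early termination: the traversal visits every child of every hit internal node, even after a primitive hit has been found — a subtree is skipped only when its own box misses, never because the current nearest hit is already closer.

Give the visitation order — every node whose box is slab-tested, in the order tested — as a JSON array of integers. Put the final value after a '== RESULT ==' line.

Trace the traversal:
N0 x:[15,61/2] y:[52/3,95/3] z:[10,38] -> hit [52/3,61/2], descend [1, 8]
  N1 x:[15,30] y:[52/3,28] z:[10,32] -> hit [52/3,28], descend [9, 14]
    N9 x:[21,59/2] y:[52/3,24] z:[10,32] -> hit [21,24], descend [7, 12]
      N7 x:[24,59/2] y:[52/3,24] z:[21,32] -> hit [24,24] leaf, test {P5@t=24, P7(miss)}
      N12 x:[21,28] y:[19,62/3] z:[10,15] -> miss, prune
    N14 x:[15,30] y:[74/3,28] z:[16,30] -> hit [74/3,28], descend [5, 6]
      N5 x:[55/2,30] y:[74/3,26] z:[16,20] -> miss, prune
      N6 x:[15,26] y:[77/3,28] z:[23,30] -> hit [77/3,26] leaf, test {P3@t=77/3, P9(miss)}
  N8 x:[18,61/2] y:[80/3,95/3] z:[14,38] -> hit [80/3,61/2], descend [2, 4]
    N2 x:[18,24] y:[80/3,86/3] z:[22,38] -> miss, prune
    N4 x:[47/2,61/2] y:[85/3,95/3] z:[14,38] -> hit [85/3,61/2], descend [11, 13]
      N11 x:[47/2,51/2] y:[30,95/3] z:[31,38] -> miss, prune
      N13 x:[28,61/2] y:[85/3,29] z:[14,16] -> miss, prune

Summary -> nodes [0, 1, 9, 7, 12, 14, 5, 6, 8, 2, 4, 11, 13]; box-tests=13; leaf-entries=2; first=P5

== RESULT ==
[0, 1, 9, 7, 12, 14, 5, 6, 8, 2, 4, 11, 13]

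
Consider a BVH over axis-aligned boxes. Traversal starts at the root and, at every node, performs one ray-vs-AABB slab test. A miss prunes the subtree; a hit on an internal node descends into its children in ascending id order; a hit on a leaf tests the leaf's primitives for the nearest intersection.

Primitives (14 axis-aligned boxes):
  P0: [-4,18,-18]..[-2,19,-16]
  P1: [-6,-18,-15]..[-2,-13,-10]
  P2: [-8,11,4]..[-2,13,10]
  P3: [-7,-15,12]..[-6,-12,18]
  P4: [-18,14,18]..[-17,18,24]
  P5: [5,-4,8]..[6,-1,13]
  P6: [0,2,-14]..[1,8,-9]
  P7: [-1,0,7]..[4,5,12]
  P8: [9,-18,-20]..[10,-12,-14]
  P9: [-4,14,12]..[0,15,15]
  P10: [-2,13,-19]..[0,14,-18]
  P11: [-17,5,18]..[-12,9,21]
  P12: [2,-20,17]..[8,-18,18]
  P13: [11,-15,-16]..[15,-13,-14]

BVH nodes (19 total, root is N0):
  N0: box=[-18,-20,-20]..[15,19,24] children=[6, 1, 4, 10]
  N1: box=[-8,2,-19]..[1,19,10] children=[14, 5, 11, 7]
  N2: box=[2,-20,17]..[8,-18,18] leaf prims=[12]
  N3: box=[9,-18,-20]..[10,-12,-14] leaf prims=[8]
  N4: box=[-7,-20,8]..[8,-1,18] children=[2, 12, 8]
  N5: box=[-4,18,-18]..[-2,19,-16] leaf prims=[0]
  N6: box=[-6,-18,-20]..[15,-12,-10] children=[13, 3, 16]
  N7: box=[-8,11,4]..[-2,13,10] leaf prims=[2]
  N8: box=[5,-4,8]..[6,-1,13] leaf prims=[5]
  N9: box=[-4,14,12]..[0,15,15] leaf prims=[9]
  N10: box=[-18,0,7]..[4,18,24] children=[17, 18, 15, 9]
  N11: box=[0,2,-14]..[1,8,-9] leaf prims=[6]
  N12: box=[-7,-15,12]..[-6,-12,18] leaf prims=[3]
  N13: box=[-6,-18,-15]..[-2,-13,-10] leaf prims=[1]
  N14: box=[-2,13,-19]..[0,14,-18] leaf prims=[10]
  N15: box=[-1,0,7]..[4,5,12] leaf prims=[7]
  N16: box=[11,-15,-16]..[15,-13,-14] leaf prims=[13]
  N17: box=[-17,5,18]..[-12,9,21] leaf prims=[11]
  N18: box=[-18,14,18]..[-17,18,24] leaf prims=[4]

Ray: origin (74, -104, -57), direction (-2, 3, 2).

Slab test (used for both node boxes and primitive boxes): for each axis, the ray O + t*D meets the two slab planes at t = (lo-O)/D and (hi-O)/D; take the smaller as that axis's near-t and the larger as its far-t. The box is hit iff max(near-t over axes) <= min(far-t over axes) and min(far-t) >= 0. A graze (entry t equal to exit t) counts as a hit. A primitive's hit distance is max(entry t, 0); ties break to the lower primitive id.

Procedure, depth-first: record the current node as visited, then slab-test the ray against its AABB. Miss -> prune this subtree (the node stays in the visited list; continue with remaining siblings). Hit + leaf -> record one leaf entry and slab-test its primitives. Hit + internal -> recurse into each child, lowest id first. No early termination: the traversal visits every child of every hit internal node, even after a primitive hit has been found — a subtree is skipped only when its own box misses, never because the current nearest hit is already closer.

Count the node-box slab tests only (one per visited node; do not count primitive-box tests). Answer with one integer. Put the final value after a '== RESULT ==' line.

Walk:
N0 x:[59/2,46] y:[28,41] z:[37/2,81/2] -> hit [59/2,81/2], descend [1, 4, 6, 10]
  N1 x:[73/2,41] y:[106/3,41] z:[19,67/2] -> miss, prune
  N4 x:[33,81/2] y:[28,103/3] z:[65/2,75/2] -> hit [33,103/3], descend [2, 8, 12]
    N2 x:[33,36] y:[28,86/3] z:[37,75/2] -> miss, prune
    N8 x:[34,69/2] y:[100/3,103/3] z:[65/2,35] -> hit [34,103/3] leaf, test {P5@t=34}
    N12 x:[40,81/2] y:[89/3,92/3] z:[69/2,75/2] -> miss, prune
  N6 x:[59/2,40] y:[86/3,92/3] z:[37/2,47/2] -> miss, prune
  N10 x:[35,46] y:[104/3,122/3] z:[32,81/2] -> hit [35,81/2], descend [9, 15, 17, 18]
    N9 x:[37,39] y:[118/3,119/3] z:[69/2,36] -> miss, prune
    N15 x:[35,75/2] y:[104/3,109/3] z:[32,69/2] -> miss, prune
    N17 x:[43,91/2] y:[109/3,113/3] z:[75/2,39] -> miss, prune
    N18 x:[91/2,46] y:[118/3,122/3] z:[75/2,81/2] -> miss, prune

order=[0, 1, 4, 2, 8, 12, 6, 10, 9, 15, 17, 18]  |boxes|=12  |leaves|=1  hit=P5

== RESULT ==
12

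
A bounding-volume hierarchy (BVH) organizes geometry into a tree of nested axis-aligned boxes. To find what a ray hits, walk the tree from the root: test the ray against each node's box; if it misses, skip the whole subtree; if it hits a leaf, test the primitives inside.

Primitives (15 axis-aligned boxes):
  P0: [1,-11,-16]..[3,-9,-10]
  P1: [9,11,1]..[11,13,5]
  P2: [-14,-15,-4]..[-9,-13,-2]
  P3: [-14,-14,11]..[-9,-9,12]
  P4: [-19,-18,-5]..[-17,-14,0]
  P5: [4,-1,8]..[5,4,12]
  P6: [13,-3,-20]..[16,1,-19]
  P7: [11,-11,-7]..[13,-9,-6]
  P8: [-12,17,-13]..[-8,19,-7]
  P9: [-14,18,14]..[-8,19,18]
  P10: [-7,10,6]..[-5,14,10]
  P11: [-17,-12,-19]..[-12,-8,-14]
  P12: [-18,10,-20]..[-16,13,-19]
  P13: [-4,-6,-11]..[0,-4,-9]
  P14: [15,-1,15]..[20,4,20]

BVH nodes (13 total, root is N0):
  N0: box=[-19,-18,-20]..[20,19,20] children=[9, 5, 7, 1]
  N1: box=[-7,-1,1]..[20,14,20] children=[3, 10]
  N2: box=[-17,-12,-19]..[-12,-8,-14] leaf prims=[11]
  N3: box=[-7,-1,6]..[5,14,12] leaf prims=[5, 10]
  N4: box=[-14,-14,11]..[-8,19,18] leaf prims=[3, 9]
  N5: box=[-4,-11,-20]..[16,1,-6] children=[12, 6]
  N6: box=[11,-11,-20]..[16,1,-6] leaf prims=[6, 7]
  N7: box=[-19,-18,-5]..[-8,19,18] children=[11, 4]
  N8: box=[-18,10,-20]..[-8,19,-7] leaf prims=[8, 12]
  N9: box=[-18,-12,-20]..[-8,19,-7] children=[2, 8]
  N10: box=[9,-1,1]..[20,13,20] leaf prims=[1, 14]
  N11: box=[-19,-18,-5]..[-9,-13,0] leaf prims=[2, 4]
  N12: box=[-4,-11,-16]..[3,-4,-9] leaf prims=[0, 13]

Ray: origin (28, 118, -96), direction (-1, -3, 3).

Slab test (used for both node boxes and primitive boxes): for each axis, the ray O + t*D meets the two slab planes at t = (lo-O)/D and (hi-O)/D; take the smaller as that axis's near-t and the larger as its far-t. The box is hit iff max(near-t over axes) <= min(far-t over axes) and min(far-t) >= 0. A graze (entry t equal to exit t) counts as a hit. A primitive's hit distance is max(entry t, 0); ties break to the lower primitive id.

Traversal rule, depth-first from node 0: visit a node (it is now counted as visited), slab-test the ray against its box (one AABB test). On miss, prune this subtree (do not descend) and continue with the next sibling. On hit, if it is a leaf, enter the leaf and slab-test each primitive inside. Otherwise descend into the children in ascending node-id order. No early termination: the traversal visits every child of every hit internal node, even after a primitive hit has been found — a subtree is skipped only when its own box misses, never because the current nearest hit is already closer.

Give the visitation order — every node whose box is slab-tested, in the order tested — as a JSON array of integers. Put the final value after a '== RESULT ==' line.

Trace the traversal:
N0 x:[8,47] y:[33,136/3] z:[76/3,116/3] -> hit [33,116/3], descend [1, 5, 7, 9]
  N1 x:[8,35] y:[104/3,119/3] z:[97/3,116/3] -> hit [104/3,35], descend [3, 10]
    N3 x:[23,35] y:[104/3,119/3] z:[34,36] -> hit [104/3,35] leaf, test {P5(miss), P10@t=104/3}
    N10 x:[8,19] y:[35,119/3] z:[97/3,116/3] -> miss, prune
  N5 x:[12,32] y:[39,43] z:[76/3,30] -> miss, prune
  N7 x:[36,47] y:[33,136/3] z:[91/3,38] -> hit [36,38], descend [4, 11]
    N4 x:[36,42] y:[33,44] z:[107/3,38] -> hit [36,38] leaf, test {P3(miss), P9(miss)}
    N11 x:[37,47] y:[131/3,136/3] z:[91/3,32] -> miss, prune
  N9 x:[36,46] y:[33,130/3] z:[76/3,89/3] -> miss, prune

9 AABB tests over nodes [0, 1, 3, 10, 5, 7, 4, 11, 9]; 2 leaves entered; closest P10.

== RESULT ==
[0, 1, 3, 10, 5, 7, 4, 11, 9]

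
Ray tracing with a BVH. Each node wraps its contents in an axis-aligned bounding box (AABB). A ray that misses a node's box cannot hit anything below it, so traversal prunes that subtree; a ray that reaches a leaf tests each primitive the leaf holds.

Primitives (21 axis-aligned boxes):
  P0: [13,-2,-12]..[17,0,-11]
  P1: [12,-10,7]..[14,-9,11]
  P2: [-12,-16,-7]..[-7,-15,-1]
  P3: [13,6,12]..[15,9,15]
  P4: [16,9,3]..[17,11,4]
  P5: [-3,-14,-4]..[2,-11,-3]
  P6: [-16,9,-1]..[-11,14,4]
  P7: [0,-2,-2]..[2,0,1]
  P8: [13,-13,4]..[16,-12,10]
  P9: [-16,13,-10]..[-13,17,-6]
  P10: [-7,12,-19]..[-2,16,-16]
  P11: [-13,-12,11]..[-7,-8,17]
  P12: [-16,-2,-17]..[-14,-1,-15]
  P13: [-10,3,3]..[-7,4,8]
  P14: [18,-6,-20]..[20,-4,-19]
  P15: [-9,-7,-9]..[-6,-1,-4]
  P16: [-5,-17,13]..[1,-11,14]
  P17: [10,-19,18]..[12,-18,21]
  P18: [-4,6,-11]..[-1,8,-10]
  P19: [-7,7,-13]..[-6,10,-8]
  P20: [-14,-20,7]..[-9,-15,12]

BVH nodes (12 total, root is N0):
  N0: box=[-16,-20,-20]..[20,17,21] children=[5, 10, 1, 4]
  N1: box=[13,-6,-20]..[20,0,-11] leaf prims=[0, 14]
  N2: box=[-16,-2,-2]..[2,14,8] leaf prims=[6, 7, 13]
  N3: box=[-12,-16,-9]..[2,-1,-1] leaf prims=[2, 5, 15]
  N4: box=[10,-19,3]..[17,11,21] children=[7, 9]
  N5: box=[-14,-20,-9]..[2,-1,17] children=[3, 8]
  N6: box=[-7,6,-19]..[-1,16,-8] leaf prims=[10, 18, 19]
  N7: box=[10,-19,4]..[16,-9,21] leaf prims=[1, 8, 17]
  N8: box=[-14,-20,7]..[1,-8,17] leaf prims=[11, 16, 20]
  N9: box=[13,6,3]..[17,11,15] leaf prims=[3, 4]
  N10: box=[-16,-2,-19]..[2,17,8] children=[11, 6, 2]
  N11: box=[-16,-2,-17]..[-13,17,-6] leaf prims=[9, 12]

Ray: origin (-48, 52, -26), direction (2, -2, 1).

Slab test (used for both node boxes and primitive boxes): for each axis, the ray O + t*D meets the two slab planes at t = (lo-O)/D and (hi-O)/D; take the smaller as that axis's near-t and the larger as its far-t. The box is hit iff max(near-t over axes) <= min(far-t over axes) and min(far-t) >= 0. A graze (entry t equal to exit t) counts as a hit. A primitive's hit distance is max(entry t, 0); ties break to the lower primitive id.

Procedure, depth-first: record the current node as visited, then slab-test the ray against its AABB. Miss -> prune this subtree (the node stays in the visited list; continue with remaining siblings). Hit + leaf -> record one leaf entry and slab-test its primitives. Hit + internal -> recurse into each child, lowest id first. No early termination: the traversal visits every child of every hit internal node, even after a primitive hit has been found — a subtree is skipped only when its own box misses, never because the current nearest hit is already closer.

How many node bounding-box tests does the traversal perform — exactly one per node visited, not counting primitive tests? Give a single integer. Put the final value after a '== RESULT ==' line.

Trace the traversal:
N0 x:[16,34] y:[35/2,36] z:[6,47] -> hit [35/2,34], descend [1, 4, 5, 10]
  N1 x:[61/2,34] y:[26,29] z:[6,15] -> miss, prune
  N4 x:[29,65/2] y:[41/2,71/2] z:[29,47] -> hit [29,65/2], descend [7, 9]
    N7 x:[29,32] y:[61/2,71/2] z:[30,47] -> hit [61/2,32] leaf, test {P1(miss), P8@t=32, P17(miss)}
    N9 x:[61/2,65/2] y:[41/2,23] z:[29,41] -> miss, prune
  N5 x:[17,25] y:[53/2,36] z:[17,43] -> miss, prune
  N10 x:[16,25] y:[35/2,27] z:[7,34] -> hit [35/2,25], descend [2, 6, 11]
    N2 x:[16,25] y:[19,27] z:[24,34] -> hit [24,25] leaf, test {P6(miss), P7(miss), P13(miss)}
    N6 x:[41/2,47/2] y:[18,23] z:[7,18] -> miss, prune
    N11 x:[16,35/2] y:[35/2,27] z:[9,20] -> hit [35/2,35/2] leaf, test {P9@t=35/2, P12(miss)}

order=[0, 1, 4, 7, 9, 5, 10, 2, 6, 11]  |boxes|=10  |leaves|=3  hit=P9

== RESULT ==
10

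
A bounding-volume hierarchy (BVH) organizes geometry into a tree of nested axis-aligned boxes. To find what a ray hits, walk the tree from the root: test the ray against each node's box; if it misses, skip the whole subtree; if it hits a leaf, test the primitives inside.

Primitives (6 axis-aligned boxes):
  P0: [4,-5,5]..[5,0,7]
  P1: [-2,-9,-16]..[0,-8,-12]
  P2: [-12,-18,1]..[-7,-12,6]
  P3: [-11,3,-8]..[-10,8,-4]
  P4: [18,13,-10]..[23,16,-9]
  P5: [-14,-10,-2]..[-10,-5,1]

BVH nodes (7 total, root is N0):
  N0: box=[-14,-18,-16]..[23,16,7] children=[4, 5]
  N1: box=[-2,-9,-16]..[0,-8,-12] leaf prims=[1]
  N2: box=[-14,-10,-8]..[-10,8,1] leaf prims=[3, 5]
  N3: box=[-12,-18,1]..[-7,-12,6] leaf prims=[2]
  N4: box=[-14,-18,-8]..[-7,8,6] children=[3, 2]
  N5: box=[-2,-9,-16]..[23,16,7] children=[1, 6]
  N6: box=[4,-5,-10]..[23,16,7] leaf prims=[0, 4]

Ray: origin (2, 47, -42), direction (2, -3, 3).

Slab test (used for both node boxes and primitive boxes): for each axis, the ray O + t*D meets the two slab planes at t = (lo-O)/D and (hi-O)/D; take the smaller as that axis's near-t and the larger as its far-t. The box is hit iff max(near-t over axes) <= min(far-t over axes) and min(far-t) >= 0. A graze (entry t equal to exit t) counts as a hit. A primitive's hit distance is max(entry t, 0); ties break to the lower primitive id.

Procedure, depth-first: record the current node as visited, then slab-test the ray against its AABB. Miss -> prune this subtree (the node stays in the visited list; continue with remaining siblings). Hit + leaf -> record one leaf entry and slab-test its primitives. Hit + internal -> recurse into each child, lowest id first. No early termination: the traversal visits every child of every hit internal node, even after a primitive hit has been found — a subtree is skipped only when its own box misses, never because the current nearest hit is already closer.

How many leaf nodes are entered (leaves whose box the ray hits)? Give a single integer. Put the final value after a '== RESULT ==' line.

Trace the traversal:
N0 x:[-8,21/2] y:[31/3,65/3] z:[26/3,49/3] -> hit [31/3,21/2], descend [4, 5]
  N4 x:[-8,-9/2] y:[13,65/3] z:[34/3,16] -> miss, prune
  N5 x:[-2,21/2] y:[31/3,56/3] z:[26/3,49/3] -> hit [31/3,21/2], descend [1, 6]
    N1 x:[-2,-1] y:[55/3,56/3] z:[26/3,10] -> miss, prune
    N6 x:[1,21/2] y:[31/3,52/3] z:[32/3,49/3] -> miss, prune

order=[0, 4, 5, 1, 6]  |boxes|=5  |leaves|=0  hit=miss

== RESULT ==
0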